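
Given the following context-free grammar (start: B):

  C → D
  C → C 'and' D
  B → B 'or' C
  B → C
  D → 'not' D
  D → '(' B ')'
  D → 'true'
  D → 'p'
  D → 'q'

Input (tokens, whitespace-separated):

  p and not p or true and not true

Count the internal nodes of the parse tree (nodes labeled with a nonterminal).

[B [B [C [C [D p]] and [D not [D p]]]] or [C [C [D true]] and [D not [D true]]]]

12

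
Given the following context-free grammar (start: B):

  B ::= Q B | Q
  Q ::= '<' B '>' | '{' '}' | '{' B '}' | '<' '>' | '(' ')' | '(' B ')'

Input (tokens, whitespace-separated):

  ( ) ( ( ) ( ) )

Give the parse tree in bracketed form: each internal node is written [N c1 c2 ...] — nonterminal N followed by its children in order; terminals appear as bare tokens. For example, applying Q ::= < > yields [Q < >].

[B [Q ( )] [B [Q ( [B [Q ( )] [B [Q ( )]]] )]]]

B
Q B
( ) B
( ) Q
( ) ( B )
( ) ( Q B )
( ) ( ( ) B )
( ) ( ( ) Q )
( ) ( ( ) ( ) )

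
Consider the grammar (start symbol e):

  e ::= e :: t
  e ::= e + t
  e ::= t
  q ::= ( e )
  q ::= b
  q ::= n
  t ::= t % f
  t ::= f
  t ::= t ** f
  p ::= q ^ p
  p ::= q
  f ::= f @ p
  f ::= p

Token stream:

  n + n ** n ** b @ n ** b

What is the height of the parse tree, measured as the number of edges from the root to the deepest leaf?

8

[e [e [t [f [p [q n]]]]] + [t [t [t [t [f [p [q n]]]] ** [f [p [q n]]]] ** [f [f [p [q b]]] @ [p [q n]]]] ** [f [p [q b]]]]]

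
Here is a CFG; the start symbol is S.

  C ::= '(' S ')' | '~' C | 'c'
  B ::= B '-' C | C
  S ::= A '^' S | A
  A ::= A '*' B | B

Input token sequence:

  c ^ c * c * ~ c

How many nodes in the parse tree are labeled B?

4

[S [A [B [C c]]] ^ [S [A [A [A [B [C c]]] * [B [C c]]] * [B [C ~ [C c]]]]]]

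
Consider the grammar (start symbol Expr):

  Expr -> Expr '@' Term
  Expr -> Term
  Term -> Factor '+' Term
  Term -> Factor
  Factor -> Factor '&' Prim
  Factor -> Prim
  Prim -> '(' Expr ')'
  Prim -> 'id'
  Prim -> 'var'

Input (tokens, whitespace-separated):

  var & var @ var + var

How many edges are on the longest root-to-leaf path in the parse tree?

6

[Expr [Expr [Term [Factor [Factor [Prim var]] & [Prim var]]]] @ [Term [Factor [Prim var]] + [Term [Factor [Prim var]]]]]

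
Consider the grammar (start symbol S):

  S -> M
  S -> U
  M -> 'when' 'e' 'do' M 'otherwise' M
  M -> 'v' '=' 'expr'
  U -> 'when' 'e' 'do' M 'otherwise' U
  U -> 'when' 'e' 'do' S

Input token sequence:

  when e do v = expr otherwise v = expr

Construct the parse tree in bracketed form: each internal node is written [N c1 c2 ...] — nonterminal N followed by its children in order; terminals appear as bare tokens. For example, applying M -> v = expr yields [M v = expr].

S
M
when e do M otherwise M
when e do v = expr otherwise M
when e do v = expr otherwise v = expr

[S [M when e do [M v = expr] otherwise [M v = expr]]]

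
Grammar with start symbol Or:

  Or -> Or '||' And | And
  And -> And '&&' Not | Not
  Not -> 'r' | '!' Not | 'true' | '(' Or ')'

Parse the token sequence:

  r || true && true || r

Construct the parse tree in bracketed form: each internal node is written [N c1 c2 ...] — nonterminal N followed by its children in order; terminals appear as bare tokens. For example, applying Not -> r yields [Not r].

Or
Or || And
Or || And || And
And || And || And
Not || And || And
r || And || And
r || And && Not || And
r || Not && Not || And
r || true && Not || And
r || true && true || And
r || true && true || Not
r || true && true || r

[Or [Or [Or [And [Not r]]] || [And [And [Not true]] && [Not true]]] || [And [Not r]]]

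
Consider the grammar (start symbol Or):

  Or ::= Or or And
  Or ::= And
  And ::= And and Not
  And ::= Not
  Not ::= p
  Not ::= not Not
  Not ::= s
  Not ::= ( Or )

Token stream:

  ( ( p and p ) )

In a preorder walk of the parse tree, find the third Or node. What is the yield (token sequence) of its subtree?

p and p

[Or [And [Not ( [Or [And [Not ( [Or [And [And [Not p]] and [Not p]]] )]]] )]]]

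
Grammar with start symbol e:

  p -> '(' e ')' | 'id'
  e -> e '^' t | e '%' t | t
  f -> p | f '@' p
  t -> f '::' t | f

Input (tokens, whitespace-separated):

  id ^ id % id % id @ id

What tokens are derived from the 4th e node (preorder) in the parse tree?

id

[e [e [e [e [t [f [p id]]]] ^ [t [f [p id]]]] % [t [f [p id]]]] % [t [f [f [p id]] @ [p id]]]]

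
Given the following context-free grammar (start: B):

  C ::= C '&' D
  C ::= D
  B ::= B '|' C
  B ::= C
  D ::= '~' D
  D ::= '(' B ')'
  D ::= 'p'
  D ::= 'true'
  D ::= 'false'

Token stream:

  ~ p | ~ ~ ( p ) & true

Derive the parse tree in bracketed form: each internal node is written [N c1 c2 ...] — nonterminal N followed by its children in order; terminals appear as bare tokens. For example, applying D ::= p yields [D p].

B
B | C
C | C
D | C
~ D | C
~ p | C
~ p | C & D
~ p | D & D
~ p | ~ D & D
~ p | ~ ~ D & D
~ p | ~ ~ ( B ) & D
~ p | ~ ~ ( C ) & D
~ p | ~ ~ ( D ) & D
~ p | ~ ~ ( p ) & D
~ p | ~ ~ ( p ) & true

[B [B [C [D ~ [D p]]]] | [C [C [D ~ [D ~ [D ( [B [C [D p]]] )]]]] & [D true]]]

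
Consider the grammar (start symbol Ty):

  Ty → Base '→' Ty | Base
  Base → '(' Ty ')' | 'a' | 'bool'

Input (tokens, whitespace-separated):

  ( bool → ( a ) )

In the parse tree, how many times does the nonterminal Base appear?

4

[Ty [Base ( [Ty [Base bool] → [Ty [Base ( [Ty [Base a]] )]]] )]]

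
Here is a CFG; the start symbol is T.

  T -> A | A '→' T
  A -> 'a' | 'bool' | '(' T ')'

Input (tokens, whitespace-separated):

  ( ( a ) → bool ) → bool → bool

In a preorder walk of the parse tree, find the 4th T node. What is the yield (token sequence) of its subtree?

bool

[T [A ( [T [A ( [T [A a]] )] → [T [A bool]]] )] → [T [A bool] → [T [A bool]]]]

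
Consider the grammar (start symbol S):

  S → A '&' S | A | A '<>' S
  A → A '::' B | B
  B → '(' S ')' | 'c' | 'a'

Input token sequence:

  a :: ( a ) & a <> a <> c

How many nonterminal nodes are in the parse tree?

[S [A [A [B a]] :: [B ( [S [A [B a]]] )]] & [S [A [B a]] <> [S [A [B a]] <> [S [A [B c]]]]]]

17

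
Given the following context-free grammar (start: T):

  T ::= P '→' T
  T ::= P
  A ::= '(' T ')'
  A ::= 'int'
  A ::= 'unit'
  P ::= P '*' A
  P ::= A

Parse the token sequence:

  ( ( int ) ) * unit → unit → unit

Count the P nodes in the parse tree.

6

[T [P [P [A ( [T [P [A ( [T [P [A int]]] )]]] )]] * [A unit]] → [T [P [A unit]] → [T [P [A unit]]]]]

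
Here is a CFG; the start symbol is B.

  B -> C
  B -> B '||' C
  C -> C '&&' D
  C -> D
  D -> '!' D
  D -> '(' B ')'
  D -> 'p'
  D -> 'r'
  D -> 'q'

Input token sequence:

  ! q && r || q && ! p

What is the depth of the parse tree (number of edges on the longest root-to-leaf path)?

[B [B [C [C [D ! [D q]]] && [D r]]] || [C [C [D q]] && [D ! [D p]]]]

6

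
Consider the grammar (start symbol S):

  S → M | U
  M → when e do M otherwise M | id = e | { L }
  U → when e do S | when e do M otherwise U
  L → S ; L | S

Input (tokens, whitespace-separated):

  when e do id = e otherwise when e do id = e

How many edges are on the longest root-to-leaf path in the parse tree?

5

[S [U when e do [M id = e] otherwise [U when e do [S [M id = e]]]]]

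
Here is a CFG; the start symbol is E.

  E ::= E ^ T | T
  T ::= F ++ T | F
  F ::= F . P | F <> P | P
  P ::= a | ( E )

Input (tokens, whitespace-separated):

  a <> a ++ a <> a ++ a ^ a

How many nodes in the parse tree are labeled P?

6

[E [E [T [F [F [P a]] <> [P a]] ++ [T [F [F [P a]] <> [P a]] ++ [T [F [P a]]]]]] ^ [T [F [P a]]]]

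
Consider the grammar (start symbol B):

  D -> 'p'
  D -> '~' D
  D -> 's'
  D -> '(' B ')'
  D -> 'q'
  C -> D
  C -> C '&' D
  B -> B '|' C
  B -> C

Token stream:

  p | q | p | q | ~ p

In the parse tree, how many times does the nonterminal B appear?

5

[B [B [B [B [B [C [D p]]] | [C [D q]]] | [C [D p]]] | [C [D q]]] | [C [D ~ [D p]]]]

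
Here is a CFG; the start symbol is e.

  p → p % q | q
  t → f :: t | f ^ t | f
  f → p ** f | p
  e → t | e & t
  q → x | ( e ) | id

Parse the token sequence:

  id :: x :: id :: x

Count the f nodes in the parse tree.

4

[e [t [f [p [q id]]] :: [t [f [p [q x]]] :: [t [f [p [q id]]] :: [t [f [p [q x]]]]]]]]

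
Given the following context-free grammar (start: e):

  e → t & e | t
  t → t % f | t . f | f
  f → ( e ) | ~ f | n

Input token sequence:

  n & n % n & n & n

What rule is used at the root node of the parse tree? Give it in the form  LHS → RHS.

[e [t [f n]] & [e [t [t [f n]] % [f n]] & [e [t [f n]] & [e [t [f n]]]]]]

e → t & e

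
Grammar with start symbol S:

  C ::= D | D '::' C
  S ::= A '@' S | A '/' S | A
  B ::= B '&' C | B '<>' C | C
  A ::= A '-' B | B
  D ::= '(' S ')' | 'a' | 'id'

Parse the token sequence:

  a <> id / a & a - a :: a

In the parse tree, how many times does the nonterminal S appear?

2

[S [A [B [B [C [D a]]] <> [C [D id]]]] / [S [A [A [B [B [C [D a]]] & [C [D a]]]] - [B [C [D a] :: [C [D a]]]]]]]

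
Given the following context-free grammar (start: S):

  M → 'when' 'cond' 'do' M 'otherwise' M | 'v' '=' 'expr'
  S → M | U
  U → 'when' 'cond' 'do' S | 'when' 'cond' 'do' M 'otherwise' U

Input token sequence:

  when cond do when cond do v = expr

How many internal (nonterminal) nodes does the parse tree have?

[S [U when cond do [S [U when cond do [S [M v = expr]]]]]]

6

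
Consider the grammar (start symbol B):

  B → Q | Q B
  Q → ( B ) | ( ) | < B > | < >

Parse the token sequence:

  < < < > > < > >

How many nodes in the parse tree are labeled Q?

4

[B [Q < [B [Q < [B [Q < >]] >] [B [Q < >]]] >]]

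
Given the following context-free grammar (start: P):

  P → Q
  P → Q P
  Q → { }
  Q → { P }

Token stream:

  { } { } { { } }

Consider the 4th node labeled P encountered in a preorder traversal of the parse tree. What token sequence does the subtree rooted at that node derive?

{ }

[P [Q { }] [P [Q { }] [P [Q { [P [Q { }]] }]]]]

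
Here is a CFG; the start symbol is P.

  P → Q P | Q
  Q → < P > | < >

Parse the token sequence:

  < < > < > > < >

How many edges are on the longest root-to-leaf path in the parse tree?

5

[P [Q < [P [Q < >] [P [Q < >]]] >] [P [Q < >]]]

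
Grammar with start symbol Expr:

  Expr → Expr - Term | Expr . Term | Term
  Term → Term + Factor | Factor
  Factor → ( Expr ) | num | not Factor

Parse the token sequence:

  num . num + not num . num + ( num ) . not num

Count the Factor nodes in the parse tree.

9

[Expr [Expr [Expr [Expr [Term [Factor num]]] . [Term [Term [Factor num]] + [Factor not [Factor num]]]] . [Term [Term [Factor num]] + [Factor ( [Expr [Term [Factor num]]] )]]] . [Term [Factor not [Factor num]]]]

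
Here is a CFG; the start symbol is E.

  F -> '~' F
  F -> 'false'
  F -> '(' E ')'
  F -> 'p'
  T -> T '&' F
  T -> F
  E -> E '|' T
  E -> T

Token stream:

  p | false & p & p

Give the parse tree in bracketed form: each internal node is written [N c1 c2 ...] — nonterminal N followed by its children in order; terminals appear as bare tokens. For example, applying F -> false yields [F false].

E
E | T
T | T
F | T
p | T
p | T & F
p | T & F & F
p | F & F & F
p | false & F & F
p | false & p & F
p | false & p & p

[E [E [T [F p]]] | [T [T [T [F false]] & [F p]] & [F p]]]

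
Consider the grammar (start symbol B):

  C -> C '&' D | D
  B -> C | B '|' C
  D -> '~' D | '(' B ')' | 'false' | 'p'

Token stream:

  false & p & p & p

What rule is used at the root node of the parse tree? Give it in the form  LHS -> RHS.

[B [C [C [C [C [D false]] & [D p]] & [D p]] & [D p]]]

B -> C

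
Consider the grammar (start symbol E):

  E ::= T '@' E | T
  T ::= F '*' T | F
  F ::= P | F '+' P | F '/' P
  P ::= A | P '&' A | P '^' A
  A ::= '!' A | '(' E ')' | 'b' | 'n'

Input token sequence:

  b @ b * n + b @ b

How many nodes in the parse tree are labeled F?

5

[E [T [F [P [A b]]]] @ [E [T [F [P [A b]]] * [T [F [F [P [A n]]] + [P [A b]]]]] @ [E [T [F [P [A b]]]]]]]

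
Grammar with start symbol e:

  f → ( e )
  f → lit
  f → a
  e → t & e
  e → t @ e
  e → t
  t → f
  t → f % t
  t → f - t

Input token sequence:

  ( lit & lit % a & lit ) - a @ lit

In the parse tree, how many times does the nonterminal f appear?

[e [t [f ( [e [t [f lit]] & [e [t [f lit] % [t [f a]]] & [e [t [f lit]]]]] )] - [t [f a]]] @ [e [t [f lit]]]]

7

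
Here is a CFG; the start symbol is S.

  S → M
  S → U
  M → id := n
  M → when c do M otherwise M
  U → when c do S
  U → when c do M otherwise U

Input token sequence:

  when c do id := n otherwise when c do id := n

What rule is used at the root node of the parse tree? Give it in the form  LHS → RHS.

[S [U when c do [M id := n] otherwise [U when c do [S [M id := n]]]]]

S → U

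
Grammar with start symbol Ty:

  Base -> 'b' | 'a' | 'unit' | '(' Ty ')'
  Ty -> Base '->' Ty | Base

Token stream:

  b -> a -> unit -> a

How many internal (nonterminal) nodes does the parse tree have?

8

[Ty [Base b] -> [Ty [Base a] -> [Ty [Base unit] -> [Ty [Base a]]]]]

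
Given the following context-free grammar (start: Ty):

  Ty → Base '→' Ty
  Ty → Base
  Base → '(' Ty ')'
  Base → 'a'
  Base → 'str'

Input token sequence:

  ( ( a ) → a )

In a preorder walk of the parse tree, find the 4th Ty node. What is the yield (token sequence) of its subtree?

a

[Ty [Base ( [Ty [Base ( [Ty [Base a]] )] → [Ty [Base a]]] )]]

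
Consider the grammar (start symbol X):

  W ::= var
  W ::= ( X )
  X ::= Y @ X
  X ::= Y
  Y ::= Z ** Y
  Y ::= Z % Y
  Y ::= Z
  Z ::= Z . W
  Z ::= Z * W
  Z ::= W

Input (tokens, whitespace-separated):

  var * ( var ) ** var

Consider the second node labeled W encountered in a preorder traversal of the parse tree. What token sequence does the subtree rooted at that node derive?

( var )

[X [Y [Z [Z [W var]] * [W ( [X [Y [Z [W var]]]] )]] ** [Y [Z [W var]]]]]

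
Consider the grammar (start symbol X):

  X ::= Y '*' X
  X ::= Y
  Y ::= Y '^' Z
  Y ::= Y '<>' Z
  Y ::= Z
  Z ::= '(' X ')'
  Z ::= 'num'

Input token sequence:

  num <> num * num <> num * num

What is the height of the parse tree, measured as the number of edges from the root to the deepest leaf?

[X [Y [Y [Z num]] <> [Z num]] * [X [Y [Y [Z num]] <> [Z num]] * [X [Y [Z num]]]]]

5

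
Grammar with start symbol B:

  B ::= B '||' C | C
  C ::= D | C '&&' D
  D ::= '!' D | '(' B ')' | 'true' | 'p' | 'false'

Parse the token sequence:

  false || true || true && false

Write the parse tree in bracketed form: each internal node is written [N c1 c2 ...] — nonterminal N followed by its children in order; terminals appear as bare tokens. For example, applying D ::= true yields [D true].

B
B || C
B || C || C
C || C || C
D || C || C
false || C || C
false || D || C
false || true || C
false || true || C && D
false || true || D && D
false || true || true && D
false || true || true && false

[B [B [B [C [D false]]] || [C [D true]]] || [C [C [D true]] && [D false]]]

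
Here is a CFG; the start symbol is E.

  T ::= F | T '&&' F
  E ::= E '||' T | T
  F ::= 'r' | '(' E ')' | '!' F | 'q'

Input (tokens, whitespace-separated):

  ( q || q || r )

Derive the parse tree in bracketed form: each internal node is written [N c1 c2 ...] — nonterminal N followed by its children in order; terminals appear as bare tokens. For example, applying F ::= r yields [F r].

[E [T [F ( [E [E [E [T [F q]]] || [T [F q]]] || [T [F r]]] )]]]

E
T
F
( E )
( E || T )
( E || T || T )
( T || T || T )
( F || T || T )
( q || T || T )
( q || F || T )
( q || q || T )
( q || q || F )
( q || q || r )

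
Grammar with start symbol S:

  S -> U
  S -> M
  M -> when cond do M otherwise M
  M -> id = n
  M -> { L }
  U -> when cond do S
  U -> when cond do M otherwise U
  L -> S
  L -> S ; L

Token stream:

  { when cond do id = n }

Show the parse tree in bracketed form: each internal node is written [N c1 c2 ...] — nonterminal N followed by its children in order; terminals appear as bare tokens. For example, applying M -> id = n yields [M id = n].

S
M
{ L }
{ S }
{ U }
{ when cond do S }
{ when cond do M }
{ when cond do id = n }

[S [M { [L [S [U when cond do [S [M id = n]]]]] }]]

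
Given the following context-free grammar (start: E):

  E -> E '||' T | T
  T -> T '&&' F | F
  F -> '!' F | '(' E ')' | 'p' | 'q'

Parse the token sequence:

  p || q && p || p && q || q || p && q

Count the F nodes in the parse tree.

[E [E [E [E [E [T [F p]]] || [T [T [F q]] && [F p]]] || [T [T [F p]] && [F q]]] || [T [F q]]] || [T [T [F p]] && [F q]]]

8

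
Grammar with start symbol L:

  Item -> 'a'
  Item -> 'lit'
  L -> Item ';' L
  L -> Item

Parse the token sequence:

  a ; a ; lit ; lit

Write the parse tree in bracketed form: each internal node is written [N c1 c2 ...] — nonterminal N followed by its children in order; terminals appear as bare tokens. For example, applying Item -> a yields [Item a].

L
Item ; L
a ; L
a ; Item ; L
a ; a ; L
a ; a ; Item ; L
a ; a ; lit ; L
a ; a ; lit ; Item
a ; a ; lit ; lit

[L [Item a] ; [L [Item a] ; [L [Item lit] ; [L [Item lit]]]]]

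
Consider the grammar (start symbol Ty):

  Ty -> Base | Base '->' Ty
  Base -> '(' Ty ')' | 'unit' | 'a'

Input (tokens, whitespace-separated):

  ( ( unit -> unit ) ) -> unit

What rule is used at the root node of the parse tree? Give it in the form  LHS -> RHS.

[Ty [Base ( [Ty [Base ( [Ty [Base unit] -> [Ty [Base unit]]] )]] )] -> [Ty [Base unit]]]

Ty -> Base '->' Ty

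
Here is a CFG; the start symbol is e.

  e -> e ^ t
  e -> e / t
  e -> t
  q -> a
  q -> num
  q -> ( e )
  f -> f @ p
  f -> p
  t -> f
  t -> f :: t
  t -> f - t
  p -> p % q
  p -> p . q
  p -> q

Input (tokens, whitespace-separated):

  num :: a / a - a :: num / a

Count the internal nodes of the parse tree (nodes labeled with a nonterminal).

27

[e [e [e [t [f [p [q num]]] :: [t [f [p [q a]]]]]] / [t [f [p [q a]]] - [t [f [p [q a]]] :: [t [f [p [q num]]]]]]] / [t [f [p [q a]]]]]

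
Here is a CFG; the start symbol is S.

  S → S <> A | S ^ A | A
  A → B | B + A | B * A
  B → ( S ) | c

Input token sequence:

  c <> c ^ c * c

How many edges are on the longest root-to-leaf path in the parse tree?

[S [S [S [A [B c]]] <> [A [B c]]] ^ [A [B c] * [A [B c]]]]

5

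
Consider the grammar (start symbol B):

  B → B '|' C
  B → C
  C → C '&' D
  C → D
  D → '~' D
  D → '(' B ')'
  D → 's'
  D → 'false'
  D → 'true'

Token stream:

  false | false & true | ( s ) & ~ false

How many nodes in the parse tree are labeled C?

6

[B [B [B [C [D false]]] | [C [C [D false]] & [D true]]] | [C [C [D ( [B [C [D s]]] )]] & [D ~ [D false]]]]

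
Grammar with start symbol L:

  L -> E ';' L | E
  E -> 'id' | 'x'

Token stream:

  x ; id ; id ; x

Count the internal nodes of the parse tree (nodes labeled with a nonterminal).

[L [E x] ; [L [E id] ; [L [E id] ; [L [E x]]]]]

8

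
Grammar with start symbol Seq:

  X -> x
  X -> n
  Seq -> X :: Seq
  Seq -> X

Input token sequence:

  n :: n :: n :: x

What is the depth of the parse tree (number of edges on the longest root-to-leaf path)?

5

[Seq [X n] :: [Seq [X n] :: [Seq [X n] :: [Seq [X x]]]]]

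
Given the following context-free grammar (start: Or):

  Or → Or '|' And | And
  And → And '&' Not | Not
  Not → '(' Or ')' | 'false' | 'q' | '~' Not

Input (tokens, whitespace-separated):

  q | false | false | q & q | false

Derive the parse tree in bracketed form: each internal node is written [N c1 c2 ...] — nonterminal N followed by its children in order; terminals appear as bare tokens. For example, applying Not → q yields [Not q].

[Or [Or [Or [Or [Or [And [Not q]]] | [And [Not false]]] | [And [Not false]]] | [And [And [Not q]] & [Not q]]] | [And [Not false]]]

Or
Or | And
Or | And | And
Or | And | And | And
Or | And | And | And | And
And | And | And | And | And
Not | And | And | And | And
q | And | And | And | And
q | Not | And | And | And
q | false | And | And | And
q | false | Not | And | And
q | false | false | And | And
q | false | false | And & Not | And
q | false | false | Not & Not | And
q | false | false | q & Not | And
q | false | false | q & q | And
q | false | false | q & q | Not
q | false | false | q & q | false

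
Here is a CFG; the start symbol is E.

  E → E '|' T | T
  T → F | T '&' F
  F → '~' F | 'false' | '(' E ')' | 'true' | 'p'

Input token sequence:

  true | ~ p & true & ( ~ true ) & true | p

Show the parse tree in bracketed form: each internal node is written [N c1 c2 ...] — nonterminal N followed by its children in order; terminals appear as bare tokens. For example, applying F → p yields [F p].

[E [E [E [T [F true]]] | [T [T [T [T [F ~ [F p]]] & [F true]] & [F ( [E [T [F ~ [F true]]]] )]] & [F true]]] | [T [F p]]]

E
E | T
E | T | T
T | T | T
F | T | T
true | T | T
true | T & F | T
true | T & F & F | T
true | T & F & F & F | T
true | F & F & F & F | T
true | ~ F & F & F & F | T
true | ~ p & F & F & F | T
true | ~ p & true & F & F | T
true | ~ p & true & ( E ) & F | T
true | ~ p & true & ( T ) & F | T
true | ~ p & true & ( F ) & F | T
true | ~ p & true & ( ~ F ) & F | T
true | ~ p & true & ( ~ true ) & F | T
true | ~ p & true & ( ~ true ) & true | T
true | ~ p & true & ( ~ true ) & true | F
true | ~ p & true & ( ~ true ) & true | p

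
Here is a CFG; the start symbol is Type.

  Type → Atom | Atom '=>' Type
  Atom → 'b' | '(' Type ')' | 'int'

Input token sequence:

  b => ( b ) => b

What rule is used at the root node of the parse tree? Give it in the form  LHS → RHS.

[Type [Atom b] => [Type [Atom ( [Type [Atom b]] )] => [Type [Atom b]]]]

Type → Atom '=>' Type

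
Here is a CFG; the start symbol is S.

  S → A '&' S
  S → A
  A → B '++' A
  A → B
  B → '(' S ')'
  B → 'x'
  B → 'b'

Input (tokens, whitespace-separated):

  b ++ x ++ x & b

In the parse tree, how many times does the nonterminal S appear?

2

[S [A [B b] ++ [A [B x] ++ [A [B x]]]] & [S [A [B b]]]]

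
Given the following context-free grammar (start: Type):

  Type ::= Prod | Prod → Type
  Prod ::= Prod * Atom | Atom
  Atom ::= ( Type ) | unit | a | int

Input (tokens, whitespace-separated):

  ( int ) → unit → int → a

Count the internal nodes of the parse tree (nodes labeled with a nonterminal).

[Type [Prod [Atom ( [Type [Prod [Atom int]]] )]] → [Type [Prod [Atom unit]] → [Type [Prod [Atom int]] → [Type [Prod [Atom a]]]]]]

15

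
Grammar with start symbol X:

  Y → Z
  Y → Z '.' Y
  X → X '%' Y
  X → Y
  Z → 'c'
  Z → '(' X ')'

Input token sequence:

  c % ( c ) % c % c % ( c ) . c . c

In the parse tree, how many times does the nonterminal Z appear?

[X [X [X [X [X [Y [Z c]]] % [Y [Z ( [X [Y [Z c]]] )]]] % [Y [Z c]]] % [Y [Z c]]] % [Y [Z ( [X [Y [Z c]]] )] . [Y [Z c] . [Y [Z c]]]]]

9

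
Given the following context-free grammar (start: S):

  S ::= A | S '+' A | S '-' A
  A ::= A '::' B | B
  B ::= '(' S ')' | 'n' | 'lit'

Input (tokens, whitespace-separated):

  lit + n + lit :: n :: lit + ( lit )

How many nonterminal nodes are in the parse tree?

[S [S [S [S [A [B lit]]] + [A [B n]]] + [A [A [A [B lit]] :: [B n]] :: [B lit]]] + [A [B ( [S [A [B lit]]] )]]]

19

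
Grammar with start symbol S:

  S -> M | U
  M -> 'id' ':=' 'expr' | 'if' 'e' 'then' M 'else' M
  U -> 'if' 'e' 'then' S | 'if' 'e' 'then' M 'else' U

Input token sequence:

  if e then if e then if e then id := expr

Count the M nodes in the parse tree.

[S [U if e then [S [U if e then [S [U if e then [S [M id := expr]]]]]]]]

1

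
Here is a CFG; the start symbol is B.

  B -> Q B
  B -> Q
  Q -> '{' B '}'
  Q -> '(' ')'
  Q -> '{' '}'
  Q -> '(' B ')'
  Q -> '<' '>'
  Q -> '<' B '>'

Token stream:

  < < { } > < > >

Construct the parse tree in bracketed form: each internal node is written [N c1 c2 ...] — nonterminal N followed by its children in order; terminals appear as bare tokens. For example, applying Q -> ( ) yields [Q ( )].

[B [Q < [B [Q < [B [Q { }]] >] [B [Q < >]]] >]]

B
Q
< B >
< Q B >
< < B > B >
< < Q > B >
< < { } > B >
< < { } > Q >
< < { } > < > >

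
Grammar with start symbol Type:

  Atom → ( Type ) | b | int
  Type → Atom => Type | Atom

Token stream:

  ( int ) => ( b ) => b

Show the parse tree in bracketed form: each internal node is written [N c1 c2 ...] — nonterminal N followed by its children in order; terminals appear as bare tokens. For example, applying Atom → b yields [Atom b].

Type
Atom => Type
( Type ) => Type
( Atom ) => Type
( int ) => Type
( int ) => Atom => Type
( int ) => ( Type ) => Type
( int ) => ( Atom ) => Type
( int ) => ( b ) => Type
( int ) => ( b ) => Atom
( int ) => ( b ) => b

[Type [Atom ( [Type [Atom int]] )] => [Type [Atom ( [Type [Atom b]] )] => [Type [Atom b]]]]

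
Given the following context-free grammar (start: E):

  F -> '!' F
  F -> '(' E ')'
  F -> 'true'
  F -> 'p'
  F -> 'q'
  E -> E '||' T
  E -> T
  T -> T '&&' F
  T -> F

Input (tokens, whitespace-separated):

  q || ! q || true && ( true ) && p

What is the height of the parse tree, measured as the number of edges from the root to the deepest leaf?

7

[E [E [E [T [F q]]] || [T [F ! [F q]]]] || [T [T [T [F true]] && [F ( [E [T [F true]]] )]] && [F p]]]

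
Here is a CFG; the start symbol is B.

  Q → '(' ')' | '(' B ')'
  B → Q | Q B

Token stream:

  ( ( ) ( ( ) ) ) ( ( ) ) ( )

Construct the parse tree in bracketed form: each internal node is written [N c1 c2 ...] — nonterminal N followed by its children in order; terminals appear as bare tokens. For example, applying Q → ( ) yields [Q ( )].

[B [Q ( [B [Q ( )] [B [Q ( [B [Q ( )]] )]]] )] [B [Q ( [B [Q ( )]] )] [B [Q ( )]]]]

B
Q B
( B ) B
( Q B ) B
( ( ) B ) B
( ( ) Q ) B
( ( ) ( B ) ) B
( ( ) ( Q ) ) B
( ( ) ( ( ) ) ) B
( ( ) ( ( ) ) ) Q B
( ( ) ( ( ) ) ) ( B ) B
( ( ) ( ( ) ) ) ( Q ) B
( ( ) ( ( ) ) ) ( ( ) ) B
( ( ) ( ( ) ) ) ( ( ) ) Q
( ( ) ( ( ) ) ) ( ( ) ) ( )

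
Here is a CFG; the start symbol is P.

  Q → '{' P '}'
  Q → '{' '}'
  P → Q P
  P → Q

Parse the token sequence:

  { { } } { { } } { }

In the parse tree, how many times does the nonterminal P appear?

5

[P [Q { [P [Q { }]] }] [P [Q { [P [Q { }]] }] [P [Q { }]]]]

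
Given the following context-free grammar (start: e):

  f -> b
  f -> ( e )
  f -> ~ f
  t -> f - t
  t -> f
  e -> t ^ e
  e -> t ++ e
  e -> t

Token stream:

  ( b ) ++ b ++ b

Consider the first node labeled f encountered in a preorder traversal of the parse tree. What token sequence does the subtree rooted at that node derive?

( b )

[e [t [f ( [e [t [f b]]] )]] ++ [e [t [f b]] ++ [e [t [f b]]]]]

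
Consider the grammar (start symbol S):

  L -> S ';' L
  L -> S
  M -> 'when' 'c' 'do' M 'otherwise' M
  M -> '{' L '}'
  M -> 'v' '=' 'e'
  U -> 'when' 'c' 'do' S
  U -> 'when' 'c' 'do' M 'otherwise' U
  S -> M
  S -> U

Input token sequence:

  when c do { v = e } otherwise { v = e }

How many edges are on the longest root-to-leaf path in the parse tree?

6

[S [M when c do [M { [L [S [M v = e]]] }] otherwise [M { [L [S [M v = e]]] }]]]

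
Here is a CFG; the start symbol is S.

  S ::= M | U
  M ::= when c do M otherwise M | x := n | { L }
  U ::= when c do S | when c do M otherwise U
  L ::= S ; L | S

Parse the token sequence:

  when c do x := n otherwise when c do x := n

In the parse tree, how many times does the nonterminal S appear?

[S [U when c do [M x := n] otherwise [U when c do [S [M x := n]]]]]

2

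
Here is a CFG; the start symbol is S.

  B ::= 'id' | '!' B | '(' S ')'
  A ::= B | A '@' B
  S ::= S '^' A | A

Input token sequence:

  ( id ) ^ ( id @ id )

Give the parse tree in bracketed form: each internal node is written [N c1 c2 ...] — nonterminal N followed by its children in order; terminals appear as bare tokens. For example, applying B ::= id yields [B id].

[S [S [A [B ( [S [A [B id]]] )]]] ^ [A [B ( [S [A [A [B id]] @ [B id]]] )]]]

S
S ^ A
A ^ A
B ^ A
( S ) ^ A
( A ) ^ A
( B ) ^ A
( id ) ^ A
( id ) ^ B
( id ) ^ ( S )
( id ) ^ ( A )
( id ) ^ ( A @ B )
( id ) ^ ( B @ B )
( id ) ^ ( id @ B )
( id ) ^ ( id @ id )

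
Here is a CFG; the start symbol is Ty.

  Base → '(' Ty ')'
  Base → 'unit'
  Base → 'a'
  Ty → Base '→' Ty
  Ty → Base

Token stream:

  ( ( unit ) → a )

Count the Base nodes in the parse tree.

4

[Ty [Base ( [Ty [Base ( [Ty [Base unit]] )] → [Ty [Base a]]] )]]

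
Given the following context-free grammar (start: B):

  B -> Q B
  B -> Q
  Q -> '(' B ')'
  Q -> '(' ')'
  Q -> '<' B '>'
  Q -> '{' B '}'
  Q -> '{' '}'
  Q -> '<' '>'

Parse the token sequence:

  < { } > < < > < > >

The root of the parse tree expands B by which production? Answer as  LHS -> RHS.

[B [Q < [B [Q { }]] >] [B [Q < [B [Q < >] [B [Q < >]]] >]]]

B -> Q B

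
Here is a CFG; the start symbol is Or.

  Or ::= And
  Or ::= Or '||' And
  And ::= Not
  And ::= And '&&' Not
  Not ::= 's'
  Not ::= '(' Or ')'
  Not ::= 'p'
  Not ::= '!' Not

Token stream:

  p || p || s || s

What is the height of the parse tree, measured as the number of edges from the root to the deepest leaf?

6

[Or [Or [Or [Or [And [Not p]]] || [And [Not p]]] || [And [Not s]]] || [And [Not s]]]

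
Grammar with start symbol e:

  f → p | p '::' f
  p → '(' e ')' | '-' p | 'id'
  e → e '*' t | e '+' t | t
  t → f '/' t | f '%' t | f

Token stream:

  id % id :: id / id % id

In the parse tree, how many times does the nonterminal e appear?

[e [t [f [p id]] % [t [f [p id] :: [f [p id]]] / [t [f [p id]] % [t [f [p id]]]]]]]

1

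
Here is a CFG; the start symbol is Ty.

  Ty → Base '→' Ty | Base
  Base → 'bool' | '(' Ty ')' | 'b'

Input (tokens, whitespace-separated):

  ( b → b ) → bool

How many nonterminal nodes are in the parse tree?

[Ty [Base ( [Ty [Base b] → [Ty [Base b]]] )] → [Ty [Base bool]]]

8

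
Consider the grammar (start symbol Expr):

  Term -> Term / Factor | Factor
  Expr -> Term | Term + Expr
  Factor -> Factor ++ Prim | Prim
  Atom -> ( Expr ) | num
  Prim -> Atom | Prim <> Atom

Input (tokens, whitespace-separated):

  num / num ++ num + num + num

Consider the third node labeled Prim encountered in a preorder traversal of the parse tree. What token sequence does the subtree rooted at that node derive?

[Expr [Term [Term [Factor [Prim [Atom num]]]] / [Factor [Factor [Prim [Atom num]]] ++ [Prim [Atom num]]]] + [Expr [Term [Factor [Prim [Atom num]]]] + [Expr [Term [Factor [Prim [Atom num]]]]]]]

num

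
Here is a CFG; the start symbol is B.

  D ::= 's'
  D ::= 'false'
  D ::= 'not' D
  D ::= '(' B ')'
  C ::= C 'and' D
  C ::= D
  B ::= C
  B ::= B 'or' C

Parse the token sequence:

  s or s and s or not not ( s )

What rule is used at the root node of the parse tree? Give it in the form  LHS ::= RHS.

B ::= B 'or' C

[B [B [B [C [D s]]] or [C [C [D s]] and [D s]]] or [C [D not [D not [D ( [B [C [D s]]] )]]]]]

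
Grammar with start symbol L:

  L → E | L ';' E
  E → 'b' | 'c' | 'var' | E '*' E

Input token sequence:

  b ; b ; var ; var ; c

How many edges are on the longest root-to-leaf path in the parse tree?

[L [L [L [L [L [E b]] ; [E b]] ; [E var]] ; [E var]] ; [E c]]

6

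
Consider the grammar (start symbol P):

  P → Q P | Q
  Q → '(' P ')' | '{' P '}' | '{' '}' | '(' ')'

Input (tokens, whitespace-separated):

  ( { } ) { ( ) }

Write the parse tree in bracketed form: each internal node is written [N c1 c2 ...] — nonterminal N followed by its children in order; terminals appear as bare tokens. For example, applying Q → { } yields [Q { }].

P
Q P
( P ) P
( Q ) P
( { } ) P
( { } ) Q
( { } ) { P }
( { } ) { Q }
( { } ) { ( ) }

[P [Q ( [P [Q { }]] )] [P [Q { [P [Q ( )]] }]]]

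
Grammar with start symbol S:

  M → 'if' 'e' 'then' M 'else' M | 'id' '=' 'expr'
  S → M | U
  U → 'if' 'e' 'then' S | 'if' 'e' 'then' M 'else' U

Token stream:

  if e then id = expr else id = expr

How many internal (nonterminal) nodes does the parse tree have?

[S [M if e then [M id = expr] else [M id = expr]]]

4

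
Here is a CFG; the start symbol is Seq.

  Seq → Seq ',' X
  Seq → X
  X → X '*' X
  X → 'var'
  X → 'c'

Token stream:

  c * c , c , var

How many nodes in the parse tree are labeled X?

[Seq [Seq [Seq [X [X c] * [X c]]] , [X c]] , [X var]]

5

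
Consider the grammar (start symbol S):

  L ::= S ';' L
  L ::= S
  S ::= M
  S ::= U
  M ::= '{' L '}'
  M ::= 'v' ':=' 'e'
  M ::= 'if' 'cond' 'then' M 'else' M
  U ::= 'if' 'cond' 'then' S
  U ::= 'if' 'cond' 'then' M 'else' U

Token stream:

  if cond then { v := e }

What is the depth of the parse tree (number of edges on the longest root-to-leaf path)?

[S [U if cond then [S [M { [L [S [M v := e]]] }]]]]

7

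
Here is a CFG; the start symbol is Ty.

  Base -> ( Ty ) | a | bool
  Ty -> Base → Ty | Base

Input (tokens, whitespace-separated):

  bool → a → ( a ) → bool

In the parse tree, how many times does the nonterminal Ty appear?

[Ty [Base bool] → [Ty [Base a] → [Ty [Base ( [Ty [Base a]] )] → [Ty [Base bool]]]]]

5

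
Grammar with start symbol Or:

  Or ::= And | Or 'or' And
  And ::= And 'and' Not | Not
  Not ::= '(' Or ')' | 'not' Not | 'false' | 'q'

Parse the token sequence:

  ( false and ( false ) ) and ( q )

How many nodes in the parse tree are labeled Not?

[Or [And [And [Not ( [Or [And [And [Not false]] and [Not ( [Or [And [Not false]]] )]]] )]] and [Not ( [Or [And [Not q]]] )]]]

6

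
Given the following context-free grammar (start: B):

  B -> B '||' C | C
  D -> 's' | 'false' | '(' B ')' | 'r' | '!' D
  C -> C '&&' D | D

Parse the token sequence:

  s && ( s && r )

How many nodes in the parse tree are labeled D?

4

[B [C [C [D s]] && [D ( [B [C [C [D s]] && [D r]]] )]]]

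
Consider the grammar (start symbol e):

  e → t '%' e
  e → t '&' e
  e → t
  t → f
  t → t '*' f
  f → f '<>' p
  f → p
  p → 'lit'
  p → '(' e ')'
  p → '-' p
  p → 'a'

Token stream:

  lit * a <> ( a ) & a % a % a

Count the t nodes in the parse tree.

6

[e [t [t [f [p lit]]] * [f [f [p a]] <> [p ( [e [t [f [p a]]]] )]]] & [e [t [f [p a]]] % [e [t [f [p a]]] % [e [t [f [p a]]]]]]]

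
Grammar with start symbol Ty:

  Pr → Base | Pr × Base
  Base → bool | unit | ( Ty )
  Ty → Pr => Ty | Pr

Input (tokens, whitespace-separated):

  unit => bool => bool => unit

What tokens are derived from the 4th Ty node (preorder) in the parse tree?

unit

[Ty [Pr [Base unit]] => [Ty [Pr [Base bool]] => [Ty [Pr [Base bool]] => [Ty [Pr [Base unit]]]]]]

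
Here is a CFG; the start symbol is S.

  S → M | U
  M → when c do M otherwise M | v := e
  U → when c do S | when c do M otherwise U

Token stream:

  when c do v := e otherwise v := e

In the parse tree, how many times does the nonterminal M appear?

[S [M when c do [M v := e] otherwise [M v := e]]]

3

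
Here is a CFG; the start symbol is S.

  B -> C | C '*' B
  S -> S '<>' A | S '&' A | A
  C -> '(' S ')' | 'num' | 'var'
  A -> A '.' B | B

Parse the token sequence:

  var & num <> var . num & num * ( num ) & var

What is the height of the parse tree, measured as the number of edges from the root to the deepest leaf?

[S [S [S [S [S [A [B [C var]]]] & [A [B [C num]]]] <> [A [A [B [C var]]] . [B [C num]]]] & [A [B [C num] * [B [C ( [S [A [B [C num]]]] )]]]]] & [A [B [C var]]]]

10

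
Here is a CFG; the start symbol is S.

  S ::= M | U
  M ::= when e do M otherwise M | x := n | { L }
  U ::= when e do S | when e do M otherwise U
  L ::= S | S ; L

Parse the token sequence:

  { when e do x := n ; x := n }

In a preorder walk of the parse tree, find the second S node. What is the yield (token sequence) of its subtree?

[S [M { [L [S [U when e do [S [M x := n]]]] ; [L [S [M x := n]]]] }]]

when e do x := n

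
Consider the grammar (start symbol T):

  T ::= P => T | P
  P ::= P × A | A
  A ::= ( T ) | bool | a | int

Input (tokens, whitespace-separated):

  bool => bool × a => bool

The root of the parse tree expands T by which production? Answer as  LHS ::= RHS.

T ::= P => T

[T [P [A bool]] => [T [P [P [A bool]] × [A a]] => [T [P [A bool]]]]]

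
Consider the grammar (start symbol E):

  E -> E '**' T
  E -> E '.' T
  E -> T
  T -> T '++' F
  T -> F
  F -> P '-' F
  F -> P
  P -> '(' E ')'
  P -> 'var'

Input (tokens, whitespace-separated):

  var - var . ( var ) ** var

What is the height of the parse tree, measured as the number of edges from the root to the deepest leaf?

[E [E [E [T [F [P var] - [F [P var]]]]] . [T [F [P ( [E [T [F [P var]]]] )]]]] ** [T [F [P var]]]]

9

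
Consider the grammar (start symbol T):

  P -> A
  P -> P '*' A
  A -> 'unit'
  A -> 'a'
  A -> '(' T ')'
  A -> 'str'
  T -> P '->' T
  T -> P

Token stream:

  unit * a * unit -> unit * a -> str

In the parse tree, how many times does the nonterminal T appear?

[T [P [P [P [A unit]] * [A a]] * [A unit]] -> [T [P [P [A unit]] * [A a]] -> [T [P [A str]]]]]

3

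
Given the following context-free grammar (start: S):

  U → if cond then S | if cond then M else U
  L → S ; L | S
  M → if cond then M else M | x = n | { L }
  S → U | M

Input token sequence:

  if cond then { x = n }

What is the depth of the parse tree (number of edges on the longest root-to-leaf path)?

[S [U if cond then [S [M { [L [S [M x = n]]] }]]]]

7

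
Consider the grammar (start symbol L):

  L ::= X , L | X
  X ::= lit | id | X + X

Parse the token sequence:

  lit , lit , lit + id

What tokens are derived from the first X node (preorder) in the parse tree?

lit

[L [X lit] , [L [X lit] , [L [X [X lit] + [X id]]]]]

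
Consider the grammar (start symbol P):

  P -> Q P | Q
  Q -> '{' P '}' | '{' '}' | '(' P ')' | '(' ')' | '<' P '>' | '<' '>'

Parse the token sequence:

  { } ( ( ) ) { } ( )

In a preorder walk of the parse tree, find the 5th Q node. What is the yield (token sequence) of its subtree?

[P [Q { }] [P [Q ( [P [Q ( )]] )] [P [Q { }] [P [Q ( )]]]]]

( )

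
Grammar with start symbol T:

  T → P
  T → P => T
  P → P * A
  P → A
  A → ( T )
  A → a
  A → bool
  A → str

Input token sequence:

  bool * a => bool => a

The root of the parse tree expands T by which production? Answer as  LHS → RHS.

T → P => T

[T [P [P [A bool]] * [A a]] => [T [P [A bool]] => [T [P [A a]]]]]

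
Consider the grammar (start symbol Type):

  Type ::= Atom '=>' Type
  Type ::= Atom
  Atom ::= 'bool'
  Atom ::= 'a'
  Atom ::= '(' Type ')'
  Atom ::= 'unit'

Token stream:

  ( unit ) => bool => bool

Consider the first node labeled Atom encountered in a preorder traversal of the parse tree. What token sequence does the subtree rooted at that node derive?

[Type [Atom ( [Type [Atom unit]] )] => [Type [Atom bool] => [Type [Atom bool]]]]

( unit )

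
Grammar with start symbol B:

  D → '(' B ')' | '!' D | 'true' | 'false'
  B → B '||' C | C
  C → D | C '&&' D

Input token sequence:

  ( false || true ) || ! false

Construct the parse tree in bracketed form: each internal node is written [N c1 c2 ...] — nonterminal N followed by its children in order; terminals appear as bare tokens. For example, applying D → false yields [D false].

B
B || C
C || C
D || C
( B ) || C
( B || C ) || C
( C || C ) || C
( D || C ) || C
( false || C ) || C
( false || D ) || C
( false || true ) || C
( false || true ) || D
( false || true ) || ! D
( false || true ) || ! false

[B [B [C [D ( [B [B [C [D false]]] || [C [D true]]] )]]] || [C [D ! [D false]]]]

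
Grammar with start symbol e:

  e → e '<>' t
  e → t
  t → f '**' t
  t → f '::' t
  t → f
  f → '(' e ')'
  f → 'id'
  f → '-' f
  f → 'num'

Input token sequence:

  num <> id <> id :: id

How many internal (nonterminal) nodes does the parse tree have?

11

[e [e [e [t [f num]]] <> [t [f id]]] <> [t [f id] :: [t [f id]]]]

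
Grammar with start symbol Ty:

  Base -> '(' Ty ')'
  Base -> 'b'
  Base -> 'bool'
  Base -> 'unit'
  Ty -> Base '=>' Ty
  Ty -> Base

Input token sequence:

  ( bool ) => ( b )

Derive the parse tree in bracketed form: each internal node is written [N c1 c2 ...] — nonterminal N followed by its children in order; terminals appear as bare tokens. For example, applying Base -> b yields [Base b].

Ty
Base => Ty
( Ty ) => Ty
( Base ) => Ty
( bool ) => Ty
( bool ) => Base
( bool ) => ( Ty )
( bool ) => ( Base )
( bool ) => ( b )

[Ty [Base ( [Ty [Base bool]] )] => [Ty [Base ( [Ty [Base b]] )]]]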